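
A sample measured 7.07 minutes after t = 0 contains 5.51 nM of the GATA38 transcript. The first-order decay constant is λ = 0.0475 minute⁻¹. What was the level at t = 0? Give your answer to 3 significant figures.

7.71 nM

t½ = ln 2 / λ = 0.69315 / 0.0475 ≈ 14.593 minutes.
Number of half-lives elapsed: n = 7.07/14.593 ≈ 0.48449.
A₀ = A × 2^n = 5.51 × 2^0.48449 = 5.51 × 1.3991 ≈ 7.709 nM.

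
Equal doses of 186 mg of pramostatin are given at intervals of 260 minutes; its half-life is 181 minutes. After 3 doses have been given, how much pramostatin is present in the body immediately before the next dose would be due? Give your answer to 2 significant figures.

100 mg

The 3 doses were given 780, 520, 260 minutes ago.
Total = 186·(1/2)^(780/181) + 186·(1/2)^(520/181) + 186·(1/2)^(260/181)
      = 9.3812 + 25.391 + 68.722 ≈ 103.49 mg.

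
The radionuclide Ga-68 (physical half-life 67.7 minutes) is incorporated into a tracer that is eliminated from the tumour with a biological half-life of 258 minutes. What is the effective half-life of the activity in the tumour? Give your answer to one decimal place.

1/t_eff = 1/t_phys + 1/t_biol = 1/67.7 + 1/258 = 0.018647 per minute.
t_eff = 67.7 × 258 / (67.7 + 258) ≈ 53.628 minutes.

53.6 minutes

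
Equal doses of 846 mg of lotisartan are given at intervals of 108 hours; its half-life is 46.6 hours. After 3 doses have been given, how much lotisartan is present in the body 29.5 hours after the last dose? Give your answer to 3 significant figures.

The 3 doses were given 245.5, 137.5, 29.5 hours ago.
Total = 846·(1/2)^(245.5/46.6) + 846·(1/2)^(137.5/46.6) + 846·(1/2)^(29.5/46.6)
      = 21.952 + 109.43 + 545.51 ≈ 676.89 mg.

677 mg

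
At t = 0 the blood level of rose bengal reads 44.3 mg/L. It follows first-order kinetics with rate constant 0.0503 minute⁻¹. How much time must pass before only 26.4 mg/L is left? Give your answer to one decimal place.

10.3 minutes

t½ = ln 2 / k = 0.69315 / 0.0503 ≈ 13.78 minutes.
Fraction remaining = 26.4/44.3 ≈ 0.59594.
n = log₂(44.3/26.4) = ln(1.678)/ln 2 ≈ 0.74677 half-lives.
t = n × t½ = 0.74677 × 13.78 ≈ 10.291 minutes.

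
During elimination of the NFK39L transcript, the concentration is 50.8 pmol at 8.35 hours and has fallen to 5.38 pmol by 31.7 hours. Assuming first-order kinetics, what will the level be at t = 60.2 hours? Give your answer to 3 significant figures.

0.347 pmol

Over Δt = 31.7 − 8.35 = 23.35 hours, the level fell by a factor of 50.8/5.38 ≈ 9.4424.
n = log₂(9.4424) ≈ 3.2392 half-lives, so t½ = 23.35/3.2392 ≈ 7.2087 hours.
From t = 31.7 to t = 60.2: 5.38 × (1/2)^((60.2−31.7)/7.2087) ≈ 0.34725 pmol.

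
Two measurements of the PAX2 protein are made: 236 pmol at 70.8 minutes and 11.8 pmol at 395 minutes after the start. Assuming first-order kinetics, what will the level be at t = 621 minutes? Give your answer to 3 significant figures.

Over Δt = 395 − 70.8 = 324.2 minutes, the level fell by a factor of 236/11.8 ≈ 20.
n = log₂(20) ≈ 4.3219 half-lives, so t½ = 324.2/4.3219 ≈ 75.013 minutes.
From t = 395 to t = 621: 11.8 × (1/2)^((621−395)/75.013) ≈ 1.462 pmol.

1.46 pmol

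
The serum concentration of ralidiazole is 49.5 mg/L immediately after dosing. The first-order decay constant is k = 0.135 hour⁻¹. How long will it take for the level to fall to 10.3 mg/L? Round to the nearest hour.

12 hours

t½ = ln 2 / k = 0.69315 / 0.135 ≈ 5.1344 hours.
Fraction remaining = 10.3/49.5 ≈ 0.20808.
n = log₂(49.5/10.3) = ln(4.8058)/ln 2 ≈ 2.2648 half-lives.
t = n × t½ = 2.2648 × 5.1344 ≈ 11.628 hours.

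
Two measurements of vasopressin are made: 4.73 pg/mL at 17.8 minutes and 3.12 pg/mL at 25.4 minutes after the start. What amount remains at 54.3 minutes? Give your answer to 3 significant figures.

0.641 pg/mL

Over Δt = 25.4 − 17.8 = 7.6 minutes, the level fell by a factor of 4.73/3.12 ≈ 1.516.
n = log₂(1.516) ≈ 0.60029 half-lives, so t½ = 7.6/0.60029 ≈ 12.66 minutes.
From t = 25.4 to t = 54.3: 3.12 × (1/2)^((54.3−25.4)/12.66) ≈ 0.6412 pg/mL.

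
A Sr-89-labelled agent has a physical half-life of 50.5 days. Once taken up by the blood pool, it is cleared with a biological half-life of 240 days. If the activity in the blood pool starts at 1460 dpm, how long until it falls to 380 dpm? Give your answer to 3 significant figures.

1/t_eff = 1/t_phys + 1/t_biol = 1/50.5 + 1/240 = 0.023969 per day.
t_eff = 50.5 × 240 / (50.5 + 240) ≈ 41.721 days.
n = log₂(1460/380) ≈ 1.9419; t = 1.9419 × 41.721 ≈ 81.018 days.

81.0 days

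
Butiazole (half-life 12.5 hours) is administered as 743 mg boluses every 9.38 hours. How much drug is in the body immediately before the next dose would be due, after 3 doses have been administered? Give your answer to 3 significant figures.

The 3 doses were given 28.14, 18.76, 9.38 hours ago.
Total = 743·(1/2)^(28.14/12.5) + 743·(1/2)^(18.76/12.5) + 743·(1/2)^(9.38/12.5)
      = 156.07 + 262.54 + 441.67 ≈ 860.28 mg.

860 mg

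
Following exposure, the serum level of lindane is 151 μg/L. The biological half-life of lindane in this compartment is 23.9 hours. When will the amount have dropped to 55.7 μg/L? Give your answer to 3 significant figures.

34.4 hours

Fraction remaining = 55.7/151 ≈ 0.36887.
n = log₂(151/55.7) = ln(2.711)/ln 2 ≈ 1.4388 half-lives.
t = n × t½ = 1.4388 × 23.9 ≈ 34.387 hours.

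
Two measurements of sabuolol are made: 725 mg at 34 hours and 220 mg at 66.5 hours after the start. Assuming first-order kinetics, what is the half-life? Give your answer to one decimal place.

18.9 hours

Over Δt = 66.5 − 34 = 32.5 hours, the level fell by a factor of 725/220 ≈ 3.2955.
n = log₂(3.2955) ≈ 1.7205 half-lives, so t½ = 32.5/1.7205 ≈ 18.89 hours.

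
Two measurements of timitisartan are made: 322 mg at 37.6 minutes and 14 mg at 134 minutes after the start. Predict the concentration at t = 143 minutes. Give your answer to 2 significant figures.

Over Δt = 134 − 37.6 = 96.4 minutes, the level fell by a factor of 322/14 ≈ 23.
n = log₂(23) ≈ 4.5236 half-lives, so t½ = 96.4/4.5236 ≈ 21.311 minutes.
From t = 134 to t = 143: 14 × (1/2)^((143−134)/21.311) ≈ 10.447 mg.

10 mg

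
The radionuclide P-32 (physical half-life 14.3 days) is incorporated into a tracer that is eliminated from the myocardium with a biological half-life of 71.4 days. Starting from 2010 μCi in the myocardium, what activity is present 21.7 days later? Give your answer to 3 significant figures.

1/t_eff = 1/t_phys + 1/t_biol = 1/14.3 + 1/71.4 = 0.083936 per day.
t_eff = 14.3 × 71.4 / (14.3 + 71.4) ≈ 11.914 days.
Remaining = 2010 × (1/2)^(21.7/11.914) = 2010 × (1/2)^1.8214 ≈ 568.72 μCi.

569 μCi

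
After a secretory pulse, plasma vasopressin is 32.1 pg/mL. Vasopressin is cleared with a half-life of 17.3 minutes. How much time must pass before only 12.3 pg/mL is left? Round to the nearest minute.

Fraction remaining = 12.3/32.1 ≈ 0.38318.
n = log₂(32.1/12.3) = ln(2.6098)/ln 2 ≈ 1.3839 half-lives.
t = n × t½ = 1.3839 × 17.3 ≈ 23.942 minutes.

24 minutes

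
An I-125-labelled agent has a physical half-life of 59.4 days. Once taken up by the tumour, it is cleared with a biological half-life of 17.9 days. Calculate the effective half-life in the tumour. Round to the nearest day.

1/t_eff = 1/t_phys + 1/t_biol = 1/59.4 + 1/17.9 = 0.072701 per day.
t_eff = 59.4 × 17.9 / (59.4 + 17.9) ≈ 13.755 days.

14 days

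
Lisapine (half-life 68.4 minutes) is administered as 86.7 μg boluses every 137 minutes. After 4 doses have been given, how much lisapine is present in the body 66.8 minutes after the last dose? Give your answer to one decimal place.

58.5 μg

The 4 doses were given 477.8, 340.8, 203.8, 66.8 minutes ago.
Total = 86.7·(1/2)^(477.8/68.4) + 86.7·(1/2)^(340.8/68.4) + 86.7·(1/2)^(203.8/68.4) + 86.7·(1/2)^(66.8/68.4)
      = 0.68424 + 2.7425 + 10.992 + 44.059 ≈ 58.478 μg.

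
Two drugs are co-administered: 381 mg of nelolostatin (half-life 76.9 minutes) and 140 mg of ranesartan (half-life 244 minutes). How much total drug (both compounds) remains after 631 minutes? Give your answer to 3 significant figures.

24.6 mg

nelolostatin: 381 × (1/2)^(631/76.9) = 381 × (1/2)^8.2055 ≈ 1.2907 mg.
ranesartan: 140 × (1/2)^(631/244) = 140 × (1/2)^2.5861 ≈ 23.315 mg.
Total = 1.2907 + 23.315 ≈ 24.606 mg.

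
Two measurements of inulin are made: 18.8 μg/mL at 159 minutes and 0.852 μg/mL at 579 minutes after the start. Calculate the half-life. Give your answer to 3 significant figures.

Over Δt = 579 − 159 = 420 minutes, the level fell by a factor of 18.8/0.852 ≈ 22.066.
n = log₂(22.066) ≈ 4.4637 half-lives, so t½ = 420/4.4637 ≈ 94.092 minutes.

94.1 minutes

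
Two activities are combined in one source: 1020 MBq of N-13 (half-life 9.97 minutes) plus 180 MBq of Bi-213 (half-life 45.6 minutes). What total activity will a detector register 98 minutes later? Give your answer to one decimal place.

41.7 MBq

N-13: 1020 × (1/2)^(98/9.97) = 1020 × (1/2)^9.8295 ≈ 1.1211 MBq.
Bi-213: 180 × (1/2)^(98/45.6) = 180 × (1/2)^2.1491 ≈ 40.581 MBq.
Total = 1.1211 + 40.581 ≈ 41.702 MBq.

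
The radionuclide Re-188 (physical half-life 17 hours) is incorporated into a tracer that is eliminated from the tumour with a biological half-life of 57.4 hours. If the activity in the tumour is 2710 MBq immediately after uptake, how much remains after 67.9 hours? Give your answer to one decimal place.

1/t_eff = 1/t_phys + 1/t_biol = 1/17 + 1/57.4 = 0.076245 per hour.
t_eff = 17 × 57.4 / (17 + 57.4) ≈ 13.116 hours.
Remaining = 2710 × (1/2)^(67.9/13.116) = 2710 × (1/2)^5.177 ≈ 74.907 MBq.

74.9 MBq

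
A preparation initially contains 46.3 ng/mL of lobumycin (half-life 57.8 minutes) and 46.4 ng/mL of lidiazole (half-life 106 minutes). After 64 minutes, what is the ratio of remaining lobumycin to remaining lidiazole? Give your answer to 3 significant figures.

0.704

lobumycin: 46.3 × (1/2)^(64/57.8) = 46.3 × (1/2)^1.1073 ≈ 21.491 ng/mL.
lidiazole: 46.4 × (1/2)^(64/106) = 46.4 × (1/2)^0.60377 ≈ 30.533 ng/mL.
Ratio ≈ 21.491 / 30.533 ≈ 0.70388.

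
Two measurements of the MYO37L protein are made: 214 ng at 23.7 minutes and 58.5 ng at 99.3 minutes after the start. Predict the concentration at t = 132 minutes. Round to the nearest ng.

Over Δt = 99.3 − 23.7 = 75.6 minutes, the level fell by a factor of 214/58.5 ≈ 3.6581.
n = log₂(3.6581) ≈ 1.8711 half-lives, so t½ = 75.6/1.8711 ≈ 40.404 minutes.
From t = 99.3 to t = 132: 58.5 × (1/2)^((132−99.3)/40.404) ≈ 33.383 ng.

33 ng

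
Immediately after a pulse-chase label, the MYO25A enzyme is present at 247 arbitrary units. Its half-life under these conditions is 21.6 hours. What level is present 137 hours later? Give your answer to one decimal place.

Number of half-lives: n = 137/21.6 ≈ 6.3426.
Remaining = 247 × (1/2)^6.3426 = 247 × 0.012322 ≈ 3.0436 arbitrary units.

3.0 arbitrary units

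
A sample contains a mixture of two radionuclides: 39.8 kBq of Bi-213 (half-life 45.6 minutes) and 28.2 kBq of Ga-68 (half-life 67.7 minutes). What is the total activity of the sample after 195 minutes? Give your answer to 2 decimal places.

Bi-213: 39.8 × (1/2)^(195/45.6) = 39.8 × (1/2)^4.2763 ≈ 2.0539 kBq.
Ga-68: 28.2 × (1/2)^(195/67.7) = 28.2 × (1/2)^2.8804 ≈ 3.8298 kBq.
Total = 2.0539 + 3.8298 ≈ 5.8837 kBq.

5.88 kBq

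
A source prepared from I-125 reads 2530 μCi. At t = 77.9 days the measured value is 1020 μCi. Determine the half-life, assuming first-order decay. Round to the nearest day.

59 days

A/A₀ = 1020/2530 ≈ 0.40316.
n = log₂(2.4804) ≈ 1.3106 half-lives elapsed in 77.9 days.
t½ = 77.9/1.3106 ≈ 59.44 days.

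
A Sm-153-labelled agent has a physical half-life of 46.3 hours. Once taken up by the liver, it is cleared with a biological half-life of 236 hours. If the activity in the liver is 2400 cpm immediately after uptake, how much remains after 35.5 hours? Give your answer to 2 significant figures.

1/t_eff = 1/t_phys + 1/t_biol = 1/46.3 + 1/236 = 0.025836 per hour.
t_eff = 46.3 × 236 / (46.3 + 236) ≈ 38.706 hours.
Remaining = 2400 × (1/2)^(35.5/38.706) = 2400 × (1/2)^0.91716 ≈ 1270.9 cpm.

1300 cpm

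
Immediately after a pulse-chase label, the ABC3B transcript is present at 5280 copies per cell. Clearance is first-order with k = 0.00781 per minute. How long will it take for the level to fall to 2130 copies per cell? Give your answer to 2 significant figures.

120 minutes

t½ = ln 2 / k = 0.69315 / 0.00781 ≈ 88.751 minutes.
Fraction remaining = 2130/5280 ≈ 0.40341.
n = log₂(5280/2130) = ln(2.4789)/ln 2 ≈ 1.3097 half-lives.
t = n × t½ = 1.3097 × 88.751 ≈ 116.24 minutes.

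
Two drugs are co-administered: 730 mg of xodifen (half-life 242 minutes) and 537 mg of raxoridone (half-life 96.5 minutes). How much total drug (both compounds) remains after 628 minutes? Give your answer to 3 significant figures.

127 mg

xodifen: 730 × (1/2)^(628/242) = 730 × (1/2)^2.595 ≈ 120.82 mg.
raxoridone: 537 × (1/2)^(628/96.5) = 537 × (1/2)^6.5078 ≈ 5.9012 mg.
Total = 120.82 + 5.9012 ≈ 126.72 mg.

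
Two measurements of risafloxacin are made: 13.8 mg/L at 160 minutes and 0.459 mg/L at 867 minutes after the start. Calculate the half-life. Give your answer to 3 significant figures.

144 minutes

Over Δt = 867 − 160 = 707 minutes, the level fell by a factor of 13.8/0.459 ≈ 30.065.
n = log₂(30.065) ≈ 4.91 half-lives, so t½ = 707/4.91 ≈ 143.99 minutes.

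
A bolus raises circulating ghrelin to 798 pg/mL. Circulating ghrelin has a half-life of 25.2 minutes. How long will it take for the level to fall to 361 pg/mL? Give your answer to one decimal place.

28.8 minutes

Fraction remaining = 361/798 ≈ 0.45238.
n = log₂(798/361) = ln(2.2105)/ln 2 ≈ 1.1444 half-lives.
t = n × t½ = 1.1444 × 25.2 ≈ 28.839 minutes.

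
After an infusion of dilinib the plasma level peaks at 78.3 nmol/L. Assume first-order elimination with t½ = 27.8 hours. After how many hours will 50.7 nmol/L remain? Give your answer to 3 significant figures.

17.4 hours

Fraction remaining = 50.7/78.3 ≈ 0.64751.
n = log₂(78.3/50.7) = ln(1.5444)/ln 2 ≈ 0.62703 half-lives.
t = n × t½ = 0.62703 × 27.8 ≈ 17.431 hours.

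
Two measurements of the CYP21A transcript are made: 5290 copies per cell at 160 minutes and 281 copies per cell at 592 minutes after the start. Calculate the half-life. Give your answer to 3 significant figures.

102 minutes

Over Δt = 592 − 160 = 432 minutes, the level fell by a factor of 5290/281 ≈ 18.826.
n = log₂(18.826) ≈ 4.2346 half-lives, so t½ = 432/4.2346 ≈ 102.02 minutes.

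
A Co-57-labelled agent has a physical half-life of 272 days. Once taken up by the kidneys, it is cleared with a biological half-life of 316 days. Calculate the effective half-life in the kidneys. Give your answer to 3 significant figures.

146 days

1/t_eff = 1/t_phys + 1/t_biol = 1/272 + 1/316 = 0.006841 per day.
t_eff = 272 × 316 / (272 + 316) ≈ 146.18 days.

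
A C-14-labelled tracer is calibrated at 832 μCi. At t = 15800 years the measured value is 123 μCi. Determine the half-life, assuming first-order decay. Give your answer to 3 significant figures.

A/A₀ = 123/832 ≈ 0.14784.
n = log₂(6.7642) ≈ 2.7579 half-lives elapsed in 15800 years.
t½ = 15800/2.7579 ≈ 5728.9 years.

5730 years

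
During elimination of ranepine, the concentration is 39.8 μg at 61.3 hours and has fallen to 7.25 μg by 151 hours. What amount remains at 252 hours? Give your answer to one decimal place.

Over Δt = 151 − 61.3 = 89.7 hours, the level fell by a factor of 39.8/7.25 ≈ 5.4897.
n = log₂(5.4897) ≈ 2.4567 half-lives, so t½ = 89.7/2.4567 ≈ 36.512 hours.
From t = 151 to t = 252: 7.25 × (1/2)^((252−151)/36.512) ≈ 1.0657 μg.

1.1 μg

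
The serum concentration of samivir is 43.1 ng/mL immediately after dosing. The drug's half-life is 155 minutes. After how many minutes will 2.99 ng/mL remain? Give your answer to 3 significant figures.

Fraction remaining = 2.99/43.1 ≈ 0.069374.
n = log₂(43.1/2.99) = ln(14.415)/ln 2 ≈ 3.8495 half-lives.
t = n × t½ = 3.8495 × 155 ≈ 596.67 minutes.

597 minutes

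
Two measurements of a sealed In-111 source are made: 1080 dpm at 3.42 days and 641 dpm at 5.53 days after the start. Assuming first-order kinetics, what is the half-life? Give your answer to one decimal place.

Over Δt = 5.53 − 3.42 = 2.11 days, the level fell by a factor of 1080/641 ≈ 1.6849.
n = log₂(1.6849) ≈ 0.75264 half-lives, so t½ = 2.11/0.75264 ≈ 2.8035 days.

2.8 days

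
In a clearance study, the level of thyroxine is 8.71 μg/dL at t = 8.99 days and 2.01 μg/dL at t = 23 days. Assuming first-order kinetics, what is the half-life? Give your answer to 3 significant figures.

Over Δt = 23 − 8.99 = 14.01 days, the level fell by a factor of 8.71/2.01 ≈ 4.3333.
n = log₂(4.3333) ≈ 2.1155 half-lives, so t½ = 14.01/2.1155 ≈ 6.6226 days.

6.62 days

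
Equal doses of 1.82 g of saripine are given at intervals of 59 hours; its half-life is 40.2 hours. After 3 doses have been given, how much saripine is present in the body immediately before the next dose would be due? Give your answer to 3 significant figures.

The 3 doses were given 177, 118, 59 hours ago.
Total = 1.82·(1/2)^(177/40.2) + 1.82·(1/2)^(118/40.2) + 1.82·(1/2)^(59/40.2)
      = 0.086028 + 0.23793 + 0.65805 ≈ 0.98201 g.

0.982 g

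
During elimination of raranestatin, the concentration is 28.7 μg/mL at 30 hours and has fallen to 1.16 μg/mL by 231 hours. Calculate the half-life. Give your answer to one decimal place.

Over Δt = 231 − 30 = 201 hours, the level fell by a factor of 28.7/1.16 ≈ 24.741.
n = log₂(24.741) ≈ 4.6289 half-lives, so t½ = 201/4.6289 ≈ 43.423 hours.

43.4 hours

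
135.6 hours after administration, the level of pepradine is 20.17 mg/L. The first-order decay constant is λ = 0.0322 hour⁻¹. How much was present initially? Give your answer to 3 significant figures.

1590 mg/L

t½ = ln 2 / λ = 0.69315 / 0.0322 ≈ 21.526 hours.
Number of half-lives elapsed: n = 135.6/21.526 ≈ 6.2993.
A₀ = A × 2^n = 20.17 × 2^6.2993 = 20.17 × 78.753 ≈ 1588.5 mg/L.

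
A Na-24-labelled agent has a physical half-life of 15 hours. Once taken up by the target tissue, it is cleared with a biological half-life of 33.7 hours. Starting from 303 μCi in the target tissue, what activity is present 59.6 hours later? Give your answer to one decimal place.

1/t_eff = 1/t_phys + 1/t_biol = 1/15 + 1/33.7 = 0.09634 per hour.
t_eff = 15 × 33.7 / (15 + 33.7) ≈ 10.38 hours.
Remaining = 303 × (1/2)^(59.6/10.38) = 303 × (1/2)^5.7419 ≈ 5.6619 μCi.

5.7 μCi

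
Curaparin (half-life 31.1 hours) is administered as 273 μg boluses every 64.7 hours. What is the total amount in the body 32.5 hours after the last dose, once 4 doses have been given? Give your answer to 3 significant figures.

The 4 doses were given 226.6, 161.9, 97.2, 32.5 hours ago.
Total = 273·(1/2)^(226.6/31.1) + 273·(1/2)^(161.9/31.1) + 273·(1/2)^(97.2/31.1) + 273·(1/2)^(32.5/31.1)
      = 1.7491 + 7.3971 + 31.284 + 132.31 ≈ 172.74 μg.

173 μg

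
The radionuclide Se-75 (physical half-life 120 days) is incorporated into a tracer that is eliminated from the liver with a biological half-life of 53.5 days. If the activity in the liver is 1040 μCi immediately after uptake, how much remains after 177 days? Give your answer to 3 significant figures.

1/t_eff = 1/t_phys + 1/t_biol = 1/120 + 1/53.5 = 0.027025 per day.
t_eff = 120 × 53.5 / (120 + 53.5) ≈ 37.003 days.
Remaining = 1040 × (1/2)^(177/37.003) = 1040 × (1/2)^4.7834 ≈ 37.764 μCi.

37.8 μCi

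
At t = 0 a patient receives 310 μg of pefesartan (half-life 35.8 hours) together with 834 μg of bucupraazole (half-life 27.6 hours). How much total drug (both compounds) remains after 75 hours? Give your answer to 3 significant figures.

199 μg

pefesartan: 310 × (1/2)^(75/35.8) = 310 × (1/2)^2.095 ≈ 72.563 μg.
bucupraazole: 834 × (1/2)^(75/27.6) = 834 × (1/2)^2.7174 ≈ 126.81 μg.
Total = 72.563 + 126.81 ≈ 199.37 μg.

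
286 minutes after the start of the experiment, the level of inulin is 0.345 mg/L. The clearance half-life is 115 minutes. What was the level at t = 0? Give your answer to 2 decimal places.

Number of half-lives elapsed: n = 286/115 ≈ 2.487.
A₀ = A × 2^n = 0.345 × 2^2.487 = 0.345 × 5.6059 ≈ 1.934 mg/L.

1.93 mg/L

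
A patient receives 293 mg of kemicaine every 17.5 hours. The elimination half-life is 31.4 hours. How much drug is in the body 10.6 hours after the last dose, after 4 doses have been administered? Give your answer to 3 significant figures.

569 mg

The 4 doses were given 63.1, 45.6, 28.1, 10.6 hours ago.
Total = 293·(1/2)^(63.1/31.4) + 293·(1/2)^(45.6/31.4) + 293·(1/2)^(28.1/31.4) + 293·(1/2)^(10.6/31.4)
      = 72.767 + 107.08 + 157.57 + 231.87 ≈ 569.29 mg.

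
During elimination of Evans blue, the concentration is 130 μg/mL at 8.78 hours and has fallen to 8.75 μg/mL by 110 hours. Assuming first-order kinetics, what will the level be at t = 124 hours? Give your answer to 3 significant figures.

6.02 μg/mL

Over Δt = 110 − 8.78 = 101.22 hours, the level fell by a factor of 130/8.75 ≈ 14.857.
n = log₂(14.857) ≈ 3.8931 half-lives, so t½ = 101.22/3.8931 ≈ 26 hours.
From t = 110 to t = 124: 8.75 × (1/2)^((124−110)/26) ≈ 6.0244 μg/mL.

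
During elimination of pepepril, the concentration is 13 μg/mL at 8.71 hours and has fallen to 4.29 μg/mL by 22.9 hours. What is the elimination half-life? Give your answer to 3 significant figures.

8.87 hours

Over Δt = 22.9 − 8.71 = 14.19 hours, the level fell by a factor of 13/4.29 ≈ 3.0303.
n = log₂(3.0303) ≈ 1.5995 half-lives, so t½ = 14.19/1.5995 ≈ 8.8717 hours.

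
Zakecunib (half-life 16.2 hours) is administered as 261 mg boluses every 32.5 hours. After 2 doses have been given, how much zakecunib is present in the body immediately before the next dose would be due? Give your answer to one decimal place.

The 2 doses were given 65, 32.5 hours ago.
Total = 261·(1/2)^(65/16.2) + 261·(1/2)^(32.5/16.2)
      = 16.174 + 64.971 ≈ 81.145 mg.

81.1 mg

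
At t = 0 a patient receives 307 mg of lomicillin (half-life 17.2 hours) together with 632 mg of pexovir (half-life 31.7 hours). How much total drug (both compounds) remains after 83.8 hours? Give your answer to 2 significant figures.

lomicillin: 307 × (1/2)^(83.8/17.2) = 307 × (1/2)^4.8721 ≈ 10.483 mg.
pexovir: 632 × (1/2)^(83.8/31.7) = 632 × (1/2)^2.6435 ≈ 101.14 mg.
Total = 10.483 + 101.14 ≈ 111.63 mg.

110 mg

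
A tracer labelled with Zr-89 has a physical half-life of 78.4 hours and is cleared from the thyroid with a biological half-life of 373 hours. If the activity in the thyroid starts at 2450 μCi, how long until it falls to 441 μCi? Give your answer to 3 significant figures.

1/t_eff = 1/t_phys + 1/t_biol = 1/78.4 + 1/373 = 0.015436 per hour.
t_eff = 78.4 × 373 / (78.4 + 373) ≈ 64.783 hours.
n = log₂(2450/441) ≈ 2.4739; t = 2.4739 × 64.783 ≈ 160.27 hours.

160 hours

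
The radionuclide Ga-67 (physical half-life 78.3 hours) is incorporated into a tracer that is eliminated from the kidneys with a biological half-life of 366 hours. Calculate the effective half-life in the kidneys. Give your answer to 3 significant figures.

1/t_eff = 1/t_phys + 1/t_biol = 1/78.3 + 1/366 = 0.015504 per hour.
t_eff = 78.3 × 366 / (78.3 + 366) ≈ 64.501 hours.

64.5 hours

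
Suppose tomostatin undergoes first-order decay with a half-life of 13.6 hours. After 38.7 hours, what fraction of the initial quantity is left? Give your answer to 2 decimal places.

0.14

n = 38.7/13.6 ≈ 2.8456 half-lives.
Fraction remaining = (1/2)^2.8456 ≈ 0.13912.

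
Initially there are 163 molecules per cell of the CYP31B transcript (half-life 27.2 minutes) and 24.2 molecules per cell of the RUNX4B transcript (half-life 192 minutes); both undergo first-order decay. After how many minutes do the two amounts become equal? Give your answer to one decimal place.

87.2 minutes

Set 163·(1/2)^(t/27.2) = 24.2·(1/2)^(t/192).
Taking log₂: log₂(163/24.2) = t·(1/27.2 − 1/192).
log₂(6.7355) = 2.7518; 1/27.2 − 1/192 = 0.031556.
t = 2.7518 / 0.031556 ≈ 87.202 minutes.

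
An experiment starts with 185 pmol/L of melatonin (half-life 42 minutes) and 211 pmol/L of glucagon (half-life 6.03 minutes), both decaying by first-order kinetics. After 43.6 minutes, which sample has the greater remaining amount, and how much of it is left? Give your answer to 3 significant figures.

melatonin: 185 × (1/2)^1.0381 ≈ 90.089 pmol/L.
glucagon: 211 × (1/2)^7.2305 ≈ 1.405 pmol/L.
Melatonin has more remaining, at ≈ 90.089 pmol/L.

melatonin, 90.1 pmol/L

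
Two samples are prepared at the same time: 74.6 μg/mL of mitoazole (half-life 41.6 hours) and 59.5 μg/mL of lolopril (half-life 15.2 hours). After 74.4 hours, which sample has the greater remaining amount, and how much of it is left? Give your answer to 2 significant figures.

mitoazole, 22 μg/mL

mitoazole: 74.6 × (1/2)^1.7885 ≈ 21.595 μg/mL.
lolopril: 59.5 × (1/2)^4.8947 ≈ 2.0001 μg/mL.
Mitoazole has more remaining, at ≈ 21.595 μg/mL.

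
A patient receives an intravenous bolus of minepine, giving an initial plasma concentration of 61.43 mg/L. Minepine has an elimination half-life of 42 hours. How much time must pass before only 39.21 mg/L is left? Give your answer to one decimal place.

27.2 hours

Fraction remaining = 39.21/61.43 ≈ 0.63829.
n = log₂(61.43/39.21) = ln(1.5667)/ln 2 ≈ 0.64772 half-lives.
t = n × t½ = 0.64772 × 42 ≈ 27.204 hours.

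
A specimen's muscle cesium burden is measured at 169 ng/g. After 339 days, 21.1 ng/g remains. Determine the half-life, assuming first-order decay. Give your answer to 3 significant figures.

113 days

A/A₀ = 21.1/169 ≈ 0.12485.
n = log₂(8.0095) ≈ 3.0017 half-lives elapsed in 339 days.
t½ = 339/3.0017 ≈ 112.94 days.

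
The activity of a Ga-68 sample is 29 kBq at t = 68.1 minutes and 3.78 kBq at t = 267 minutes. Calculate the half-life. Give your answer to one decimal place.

67.7 minutes

Over Δt = 267 − 68.1 = 198.9 minutes, the level fell by a factor of 29/3.78 ≈ 7.672.
n = log₂(7.672) ≈ 2.9396 half-lives, so t½ = 198.9/2.9396 ≈ 67.662 minutes.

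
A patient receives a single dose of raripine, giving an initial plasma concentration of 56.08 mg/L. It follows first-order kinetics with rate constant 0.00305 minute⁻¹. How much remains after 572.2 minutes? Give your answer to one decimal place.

t½ = ln 2 / λ = 0.69315 / 0.00305 ≈ 227.26 minutes.
Number of half-lives: n = 572.2/227.26 ≈ 2.5178.
Remaining = 56.08 × (1/2)^2.5178 = 56.08 × 0.17461 ≈ 9.792 mg/L.

9.8 mg/L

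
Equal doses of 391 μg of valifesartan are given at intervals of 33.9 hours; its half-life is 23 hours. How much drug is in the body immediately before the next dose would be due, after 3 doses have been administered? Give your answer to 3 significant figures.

The 3 doses were given 101.7, 67.8, 33.9 hours ago.
Total = 391·(1/2)^(101.7/23) + 391·(1/2)^(67.8/23) + 391·(1/2)^(33.9/23)
      = 18.243 + 50.675 + 140.76 ≈ 209.68 μg.

210 μg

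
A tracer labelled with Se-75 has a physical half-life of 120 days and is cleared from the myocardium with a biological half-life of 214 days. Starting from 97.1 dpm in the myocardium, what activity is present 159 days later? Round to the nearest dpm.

1/t_eff = 1/t_phys + 1/t_biol = 1/120 + 1/214 = 0.013006 per day.
t_eff = 120 × 214 / (120 + 214) ≈ 76.886 days.
Remaining = 97.1 × (1/2)^(159/76.886) = 97.1 × (1/2)^2.068 ≈ 23.158 dpm.

23 dpm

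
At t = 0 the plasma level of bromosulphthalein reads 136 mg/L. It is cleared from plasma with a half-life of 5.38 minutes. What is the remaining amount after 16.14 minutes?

Elapsed time is 3 half-lives (16.14/5.38).
Each half-life halves the amount: 136 × (1/2)^3 = 136/8 = 17 mg/L.

17 mg/L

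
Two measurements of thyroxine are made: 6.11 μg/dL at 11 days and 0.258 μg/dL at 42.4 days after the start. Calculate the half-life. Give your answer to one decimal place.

Over Δt = 42.4 − 11 = 31.4 days, the level fell by a factor of 6.11/0.258 ≈ 23.682.
n = log₂(23.682) ≈ 4.5657 half-lives, so t½ = 31.4/4.5657 ≈ 6.8773 days.

6.9 days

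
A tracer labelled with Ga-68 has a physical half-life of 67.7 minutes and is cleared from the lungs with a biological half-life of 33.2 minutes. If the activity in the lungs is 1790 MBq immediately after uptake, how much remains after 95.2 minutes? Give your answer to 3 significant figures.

1/t_eff = 1/t_phys + 1/t_biol = 1/67.7 + 1/33.2 = 0.044892 per minute.
t_eff = 67.7 × 33.2 / (67.7 + 33.2) ≈ 22.276 minutes.
Remaining = 1790 × (1/2)^(95.2/22.276) = 1790 × (1/2)^4.2737 ≈ 92.544 MBq.

92.5 MBq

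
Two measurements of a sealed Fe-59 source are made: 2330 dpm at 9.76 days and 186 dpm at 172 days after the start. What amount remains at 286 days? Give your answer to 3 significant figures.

Over Δt = 172 − 9.76 = 162.24 days, the level fell by a factor of 2330/186 ≈ 12.527.
n = log₂(12.527) ≈ 3.647 half-lives, so t½ = 162.24/3.647 ≈ 44.486 days.
From t = 172 to t = 286: 186 × (1/2)^((286−172)/44.486) ≈ 31.485 dpm.

31.5 dpm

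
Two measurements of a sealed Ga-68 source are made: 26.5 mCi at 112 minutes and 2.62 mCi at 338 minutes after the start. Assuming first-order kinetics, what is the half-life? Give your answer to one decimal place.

Over Δt = 338 − 112 = 226 minutes, the level fell by a factor of 26.5/2.62 ≈ 10.115.
n = log₂(10.115) ≈ 3.3384 half-lives, so t½ = 226/3.3384 ≈ 67.698 minutes.

67.7 minutes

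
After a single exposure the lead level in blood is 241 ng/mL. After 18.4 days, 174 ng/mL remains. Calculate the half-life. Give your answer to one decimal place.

A/A₀ = 174/241 ≈ 0.72199.
n = log₂(1.3851) ≈ 0.46995 half-lives elapsed in 18.4 days.
t½ = 18.4/0.46995 ≈ 39.153 days.

39.2 days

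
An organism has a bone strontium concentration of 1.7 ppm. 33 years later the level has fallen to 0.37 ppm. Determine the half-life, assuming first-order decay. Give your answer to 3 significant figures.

A/A₀ = 0.37/1.7 ≈ 0.21765.
n = log₂(4.5946) ≈ 2.1999 half-lives elapsed in 33 years.
t½ = 33/2.1999 ≈ 15 years.

15.0 years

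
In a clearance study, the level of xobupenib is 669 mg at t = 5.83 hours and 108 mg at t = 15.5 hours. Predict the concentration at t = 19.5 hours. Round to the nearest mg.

Over Δt = 15.5 − 5.83 = 9.67 hours, the level fell by a factor of 669/108 ≈ 6.1944.
n = log₂(6.1944) ≈ 2.631 half-lives, so t½ = 9.67/2.631 ≈ 3.6754 hours.
From t = 15.5 to t = 19.5: 108 × (1/2)^((19.5−15.5)/3.6754) ≈ 50.794 mg.

51 mg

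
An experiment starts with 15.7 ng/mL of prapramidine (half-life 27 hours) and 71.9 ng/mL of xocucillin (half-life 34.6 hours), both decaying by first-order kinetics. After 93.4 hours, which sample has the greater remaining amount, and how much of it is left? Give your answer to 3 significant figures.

prapramidine: 15.7 × (1/2)^3.4593 ≈ 1.4274 ng/mL.
xocucillin: 71.9 × (1/2)^2.6994 ≈ 11.069 ng/mL.
Xocucillin has more remaining, at ≈ 11.069 ng/mL.

xocucillin, 11.1 ng/mL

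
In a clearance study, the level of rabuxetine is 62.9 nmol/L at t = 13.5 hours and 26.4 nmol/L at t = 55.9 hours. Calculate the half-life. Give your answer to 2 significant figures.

34 hours

Over Δt = 55.9 − 13.5 = 42.4 hours, the level fell by a factor of 62.9/26.4 ≈ 2.3826.
n = log₂(2.3826) ≈ 1.2525 half-lives, so t½ = 42.4/1.2525 ≈ 33.852 hours.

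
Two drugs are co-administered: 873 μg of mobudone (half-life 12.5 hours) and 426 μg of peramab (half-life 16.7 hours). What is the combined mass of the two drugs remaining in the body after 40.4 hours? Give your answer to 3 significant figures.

mobudone: 873 × (1/2)^(40.4/12.5) = 873 × (1/2)^3.232 ≈ 92.915 μg.
peramab: 426 × (1/2)^(40.4/16.7) = 426 × (1/2)^2.4192 ≈ 79.647 μg.
Total = 92.915 + 79.647 ≈ 172.56 μg.

173 μg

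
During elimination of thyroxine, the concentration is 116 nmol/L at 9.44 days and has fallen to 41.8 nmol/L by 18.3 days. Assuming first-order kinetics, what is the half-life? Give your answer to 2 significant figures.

Over Δt = 18.3 − 9.44 = 8.86 days, the level fell by a factor of 116/41.8 ≈ 2.7751.
n = log₂(2.7751) ≈ 1.4725 half-lives, so t½ = 8.86/1.4725 ≈ 6.0168 days.

6.0 days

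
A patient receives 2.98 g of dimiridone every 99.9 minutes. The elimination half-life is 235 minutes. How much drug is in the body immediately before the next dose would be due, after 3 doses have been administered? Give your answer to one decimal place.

The 3 doses were given 299.7, 199.8, 99.9 minutes ago.
Total = 2.98·(1/2)^(299.7/235) + 2.98·(1/2)^(199.8/235) + 2.98·(1/2)^(99.9/235)
      = 1.2311 + 1.653 + 2.2195 ≈ 5.1036 g.

5.1 g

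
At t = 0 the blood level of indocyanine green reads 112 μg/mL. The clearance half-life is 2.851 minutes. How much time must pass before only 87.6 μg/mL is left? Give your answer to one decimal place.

1.0 minutes

Fraction remaining = 87.6/112 ≈ 0.78214.
n = log₂(112/87.6) = ln(1.2785)/ln 2 ≈ 0.3545 half-lives.
t = n × t½ = 0.3545 × 2.851 ≈ 1.0107 minutes.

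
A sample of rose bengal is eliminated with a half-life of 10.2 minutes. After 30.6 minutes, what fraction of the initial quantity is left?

n = 30.6/10.2 ≈ 3 half-lives.
Fraction remaining = (1/2)^3 ≈ 0.125.

0.125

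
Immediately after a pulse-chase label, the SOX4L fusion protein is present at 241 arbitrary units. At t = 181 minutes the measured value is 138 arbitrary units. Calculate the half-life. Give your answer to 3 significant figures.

A/A₀ = 138/241 ≈ 0.57261.
n = log₂(1.7464) ≈ 0.80436 half-lives elapsed in 181 minutes.
t½ = 181/0.80436 ≈ 225.02 minutes.

225 minutes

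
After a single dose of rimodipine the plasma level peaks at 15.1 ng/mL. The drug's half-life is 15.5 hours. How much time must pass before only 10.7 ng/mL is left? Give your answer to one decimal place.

7.7 hours

Fraction remaining = 10.7/15.1 ≈ 0.70861.
n = log₂(15.1/10.7) = ln(1.4112)/ln 2 ≈ 0.49694 half-lives.
t = n × t½ = 0.49694 × 15.5 ≈ 7.7025 hours.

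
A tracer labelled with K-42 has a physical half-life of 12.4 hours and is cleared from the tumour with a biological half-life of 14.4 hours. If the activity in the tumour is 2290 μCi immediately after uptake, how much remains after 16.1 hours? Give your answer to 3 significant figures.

1/t_eff = 1/t_phys + 1/t_biol = 1/12.4 + 1/14.4 = 0.15009 per hour.
t_eff = 12.4 × 14.4 / (12.4 + 14.4) ≈ 6.6627 hours.
Remaining = 2290 × (1/2)^(16.1/6.6627) = 2290 × (1/2)^2.4164 ≈ 428.96 μCi.

429 μCi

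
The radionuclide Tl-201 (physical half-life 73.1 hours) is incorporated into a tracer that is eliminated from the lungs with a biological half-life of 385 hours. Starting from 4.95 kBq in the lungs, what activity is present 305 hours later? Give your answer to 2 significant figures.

1/t_eff = 1/t_phys + 1/t_biol = 1/73.1 + 1/385 = 0.016277 per hour.
t_eff = 73.1 × 385 / (73.1 + 385) ≈ 61.435 hours.
Remaining = 4.95 × (1/2)^(305/61.435) = 4.95 × (1/2)^4.9646 ≈ 0.15853 kBq.

0.16 kBq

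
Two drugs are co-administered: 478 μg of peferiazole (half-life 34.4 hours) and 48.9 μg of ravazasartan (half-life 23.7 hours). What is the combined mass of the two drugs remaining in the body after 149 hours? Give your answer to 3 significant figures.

peferiazole: 478 × (1/2)^(149/34.4) = 478 × (1/2)^4.3314 ≈ 23.744 μg.
ravazasartan: 48.9 × (1/2)^(149/23.7) = 48.9 × (1/2)^6.2869 ≈ 0.62626 μg.
Total = 23.744 + 0.62626 ≈ 24.37 μg.

24.4 μg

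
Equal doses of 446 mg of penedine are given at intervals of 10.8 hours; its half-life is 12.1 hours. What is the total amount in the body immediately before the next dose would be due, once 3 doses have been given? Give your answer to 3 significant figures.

The 3 doses were given 32.4, 21.6, 10.8 hours ago.
Total = 446·(1/2)^(32.4/12.1) + 446·(1/2)^(21.6/12.1) + 446·(1/2)^(10.8/12.1)
      = 69.706 + 129.41 + 240.24 ≈ 439.35 mg.

439 mg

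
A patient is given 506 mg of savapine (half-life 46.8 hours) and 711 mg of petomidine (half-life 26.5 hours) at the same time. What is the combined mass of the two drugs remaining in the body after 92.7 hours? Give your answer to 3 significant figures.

savapine: 506 × (1/2)^(92.7/46.8) = 506 × (1/2)^1.9808 ≈ 128.2 mg.
petomidine: 711 × (1/2)^(92.7/26.5) = 711 × (1/2)^3.4981 ≈ 62.926 mg.
Total = 128.2 + 62.926 ≈ 191.12 mg.

191 mg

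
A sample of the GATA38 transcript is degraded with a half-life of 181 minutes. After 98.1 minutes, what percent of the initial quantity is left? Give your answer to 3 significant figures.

n = 98.1/181 ≈ 0.54199 half-lives.
Fraction remaining = (1/2)^0.54199 ≈ 0.68682, i.e. 68.682%.

68.7%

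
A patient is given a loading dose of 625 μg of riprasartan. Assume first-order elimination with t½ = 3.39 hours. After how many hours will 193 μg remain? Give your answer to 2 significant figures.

5.7 hours

Fraction remaining = 193/625 ≈ 0.3088.
n = log₂(625/193) = ln(3.2383)/ln 2 ≈ 1.6953 half-lives.
t = n × t½ = 1.6953 × 3.39 ≈ 5.7469 hours.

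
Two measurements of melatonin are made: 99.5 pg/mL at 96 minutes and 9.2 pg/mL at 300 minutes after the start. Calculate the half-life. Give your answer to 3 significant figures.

Over Δt = 300 − 96 = 204 minutes, the level fell by a factor of 99.5/9.2 ≈ 10.815.
n = log₂(10.815) ≈ 3.435 half-lives, so t½ = 204/3.435 ≈ 59.389 minutes.

59.4 minutes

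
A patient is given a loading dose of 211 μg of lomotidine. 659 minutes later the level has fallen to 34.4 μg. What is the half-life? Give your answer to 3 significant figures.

252 minutes

A/A₀ = 34.4/211 ≈ 0.16303.
n = log₂(6.1337) ≈ 2.6168 half-lives elapsed in 659 minutes.
t½ = 659/2.6168 ≈ 251.84 minutes.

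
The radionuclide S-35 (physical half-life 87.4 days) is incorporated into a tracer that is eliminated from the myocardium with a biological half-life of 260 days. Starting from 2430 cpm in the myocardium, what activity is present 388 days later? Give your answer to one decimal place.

39.8 cpm

1/t_eff = 1/t_phys + 1/t_biol = 1/87.4 + 1/260 = 0.015288 per day.
t_eff = 87.4 × 260 / (87.4 + 260) ≈ 65.412 days.
Remaining = 2430 × (1/2)^(388/65.412) = 2430 × (1/2)^5.9317 ≈ 39.81 cpm.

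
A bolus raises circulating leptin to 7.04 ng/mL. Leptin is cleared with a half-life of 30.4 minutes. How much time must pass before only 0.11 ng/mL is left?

0.11/7.04 = 1/64, so 6 half-lives have elapsed.
t = 6 × 30.4 = 182.4 minutes.

182.4 minutes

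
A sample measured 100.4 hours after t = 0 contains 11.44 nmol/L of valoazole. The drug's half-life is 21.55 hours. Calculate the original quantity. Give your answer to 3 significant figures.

Number of half-lives elapsed: n = 100.4/21.55 ≈ 4.6589.
A₀ = A × 2^n = 11.44 × 2^4.6589 = 11.44 × 25.263 ≈ 289 nmol/L.

289 nmol/L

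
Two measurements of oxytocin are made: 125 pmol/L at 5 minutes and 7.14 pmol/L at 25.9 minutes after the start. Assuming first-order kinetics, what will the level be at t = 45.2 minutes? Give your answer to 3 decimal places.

Over Δt = 25.9 − 5 = 20.9 minutes, the level fell by a factor of 125/7.14 ≈ 17.507.
n = log₂(17.507) ≈ 4.1299 half-lives, so t½ = 20.9/4.1299 ≈ 5.0607 minutes.
From t = 25.9 to t = 45.2: 7.14 × (1/2)^((45.2−25.9)/5.0607) ≈ 0.50776 pmol/L.

0.508 pmol/L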